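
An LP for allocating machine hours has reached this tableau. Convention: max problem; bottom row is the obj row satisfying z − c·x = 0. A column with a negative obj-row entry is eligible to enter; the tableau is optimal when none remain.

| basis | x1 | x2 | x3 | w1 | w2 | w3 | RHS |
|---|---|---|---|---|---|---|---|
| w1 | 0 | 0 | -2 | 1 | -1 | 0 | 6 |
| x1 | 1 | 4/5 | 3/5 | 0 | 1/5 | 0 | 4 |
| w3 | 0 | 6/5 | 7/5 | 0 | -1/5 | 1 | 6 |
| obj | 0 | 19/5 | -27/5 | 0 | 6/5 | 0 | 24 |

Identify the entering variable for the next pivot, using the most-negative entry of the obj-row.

x3

Negative obj-row entries: x3: -27/5.
The most negative is -27/5 in column x3, so x3 enters.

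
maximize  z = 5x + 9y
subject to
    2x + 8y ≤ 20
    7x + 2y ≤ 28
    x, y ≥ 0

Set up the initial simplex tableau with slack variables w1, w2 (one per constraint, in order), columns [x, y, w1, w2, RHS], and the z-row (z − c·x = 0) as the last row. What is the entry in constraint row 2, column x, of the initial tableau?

Constraint 2 has coefficient 7 on x.

7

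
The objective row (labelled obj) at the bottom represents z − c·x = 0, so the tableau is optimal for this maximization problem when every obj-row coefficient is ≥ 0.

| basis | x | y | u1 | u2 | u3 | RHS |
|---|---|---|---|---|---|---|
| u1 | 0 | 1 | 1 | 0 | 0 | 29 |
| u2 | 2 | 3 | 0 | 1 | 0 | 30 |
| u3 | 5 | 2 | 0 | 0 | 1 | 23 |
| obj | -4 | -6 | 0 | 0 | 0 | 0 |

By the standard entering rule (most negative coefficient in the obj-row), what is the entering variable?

Negative obj-row entries: x: -4, y: -6.
The most negative is -6 in column y, so y enters.

y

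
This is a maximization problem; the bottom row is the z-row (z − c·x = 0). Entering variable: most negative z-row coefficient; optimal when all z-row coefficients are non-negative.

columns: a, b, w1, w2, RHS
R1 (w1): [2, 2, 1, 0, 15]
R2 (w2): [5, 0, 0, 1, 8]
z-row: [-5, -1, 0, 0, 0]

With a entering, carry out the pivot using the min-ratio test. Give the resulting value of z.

8

Ratio test on column a — row 1: 15/2 = 15/2; row 2: 8/5 = 8/5. Minimum is 8/5 at row 2 (w2 leaves); pivot element 5.
Pivot on row 2; the z-row RHS becomes 0 − (-5)·(8/5) = 8.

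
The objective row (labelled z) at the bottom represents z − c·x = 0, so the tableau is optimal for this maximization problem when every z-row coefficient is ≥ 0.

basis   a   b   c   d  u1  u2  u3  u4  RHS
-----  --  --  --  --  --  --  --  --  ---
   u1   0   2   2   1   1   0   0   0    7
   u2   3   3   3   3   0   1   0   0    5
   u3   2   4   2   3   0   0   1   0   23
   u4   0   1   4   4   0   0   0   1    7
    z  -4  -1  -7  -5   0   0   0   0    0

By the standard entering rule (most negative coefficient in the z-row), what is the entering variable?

c

Negative z-row entries: a: -4, b: -1, c: -7, d: -5.
The most negative is -7 in column c, so c enters.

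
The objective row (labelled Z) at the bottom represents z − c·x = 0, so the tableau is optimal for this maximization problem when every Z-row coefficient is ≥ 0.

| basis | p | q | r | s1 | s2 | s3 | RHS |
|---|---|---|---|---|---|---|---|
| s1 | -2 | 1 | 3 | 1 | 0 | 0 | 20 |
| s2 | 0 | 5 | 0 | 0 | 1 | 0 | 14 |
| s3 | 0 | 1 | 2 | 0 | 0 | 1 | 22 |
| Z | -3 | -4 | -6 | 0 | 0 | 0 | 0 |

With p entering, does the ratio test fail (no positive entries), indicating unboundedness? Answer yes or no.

yes

Every constraint-row entry in column p is ≤ 0, so increasing p is unbounded.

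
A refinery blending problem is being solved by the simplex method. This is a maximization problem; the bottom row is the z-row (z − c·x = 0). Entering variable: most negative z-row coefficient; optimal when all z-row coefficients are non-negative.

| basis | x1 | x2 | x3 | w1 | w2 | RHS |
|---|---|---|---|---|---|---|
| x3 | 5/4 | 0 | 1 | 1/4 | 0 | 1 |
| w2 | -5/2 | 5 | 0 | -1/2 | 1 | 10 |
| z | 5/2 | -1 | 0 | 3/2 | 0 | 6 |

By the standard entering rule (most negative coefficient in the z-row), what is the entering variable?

Negative z-row entries: x2: -1.
The most negative is -1 in column x2, so x2 enters.

x2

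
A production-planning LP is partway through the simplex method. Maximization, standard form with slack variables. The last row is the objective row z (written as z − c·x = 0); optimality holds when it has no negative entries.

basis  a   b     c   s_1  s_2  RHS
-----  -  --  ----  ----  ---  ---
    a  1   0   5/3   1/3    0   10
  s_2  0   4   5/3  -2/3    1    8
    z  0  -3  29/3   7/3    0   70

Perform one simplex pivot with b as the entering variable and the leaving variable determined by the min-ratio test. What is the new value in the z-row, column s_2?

3/4

Ratio test on column b — row 1: entry 0 ≤ 0; row 2: 8/4 = 2. Minimum is 2 at row 2 (s_2 leaves); pivot element 4.
Divide row 2 by 4; eliminate column b from the other rows.
z-row update in column s_2: 0 − (-3)·(1/4) = 3/4.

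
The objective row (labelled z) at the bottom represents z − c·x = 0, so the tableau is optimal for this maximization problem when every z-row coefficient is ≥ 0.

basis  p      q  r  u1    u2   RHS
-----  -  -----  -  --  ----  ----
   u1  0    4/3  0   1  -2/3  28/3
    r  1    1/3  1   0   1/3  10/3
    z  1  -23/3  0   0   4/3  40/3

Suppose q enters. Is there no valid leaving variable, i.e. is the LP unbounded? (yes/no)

Column q has positive entries in row(s) 1, 2, so the ratio test bounds it — not unbounded.

no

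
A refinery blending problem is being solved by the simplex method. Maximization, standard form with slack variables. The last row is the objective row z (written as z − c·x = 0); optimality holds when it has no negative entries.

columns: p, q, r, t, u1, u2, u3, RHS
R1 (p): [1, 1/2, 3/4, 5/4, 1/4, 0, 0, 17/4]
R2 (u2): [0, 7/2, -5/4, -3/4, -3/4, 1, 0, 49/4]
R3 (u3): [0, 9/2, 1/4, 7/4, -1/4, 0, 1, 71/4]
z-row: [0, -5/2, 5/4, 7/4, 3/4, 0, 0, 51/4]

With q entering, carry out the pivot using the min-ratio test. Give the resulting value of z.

43/2

Ratio test on column q — row 1: (17/4)/(1/2) = 17/2; row 2: (49/4)/(7/2) = 7/2; row 3: (71/4)/(9/2) = 71/18. Minimum is 7/2 at row 2 (u2 leaves); pivot element 7/2.
Pivot on row 2; the z-row RHS becomes 51/4 − (-5/2)·(7/2) = 43/2.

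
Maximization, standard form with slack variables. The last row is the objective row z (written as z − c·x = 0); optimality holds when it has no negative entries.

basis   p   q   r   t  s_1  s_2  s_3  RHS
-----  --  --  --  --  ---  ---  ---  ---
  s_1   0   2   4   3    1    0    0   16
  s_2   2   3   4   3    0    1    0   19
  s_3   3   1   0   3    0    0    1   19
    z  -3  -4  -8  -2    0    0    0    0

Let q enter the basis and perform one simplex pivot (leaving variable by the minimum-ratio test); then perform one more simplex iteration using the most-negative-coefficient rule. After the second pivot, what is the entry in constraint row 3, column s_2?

Ratio test on column q — row 1: 16/2 = 8; row 2: 19/3 = 19/3; row 3: 19/1 = 19. Minimum is 19/3 at row 2 (s_2 leaves); pivot element 3.
Divide row 2 by 3; eliminate column q from the other rows.
Second iteration: most negative z-row entry is -8/3 in column r, so r enters.
Ratio test on column r — row 1: (10/3)/(4/3) = 5/2; row 2: (19/3)/(4/3) = 19/4; row 3: entry -4/3 ≤ 0. Minimum is 5/2 at row 1 (s_1 leaves); pivot element 4/3.
Divide row 1 by 4/3; eliminate column r from the other rows.
After both pivots, the entry at constraint row 3, column s_2 is -1.

-1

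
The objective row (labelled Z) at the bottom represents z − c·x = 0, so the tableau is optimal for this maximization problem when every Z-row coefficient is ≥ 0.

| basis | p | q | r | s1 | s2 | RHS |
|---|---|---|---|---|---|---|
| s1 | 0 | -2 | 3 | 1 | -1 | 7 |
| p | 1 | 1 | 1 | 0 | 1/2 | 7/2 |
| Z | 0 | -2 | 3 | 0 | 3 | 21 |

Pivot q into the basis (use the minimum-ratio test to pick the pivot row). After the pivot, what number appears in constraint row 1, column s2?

Ratio test on column q — row 1: entry -2 ≤ 0; row 2: (7/2)/1 = 7/2. Minimum is 7/2 at row 2 (p leaves); pivot element 1.
Divide row 2 by 1; eliminate column q from the other rows.
Row 1 update in column s2: -1 − (-2)·(1/2) = 0.

0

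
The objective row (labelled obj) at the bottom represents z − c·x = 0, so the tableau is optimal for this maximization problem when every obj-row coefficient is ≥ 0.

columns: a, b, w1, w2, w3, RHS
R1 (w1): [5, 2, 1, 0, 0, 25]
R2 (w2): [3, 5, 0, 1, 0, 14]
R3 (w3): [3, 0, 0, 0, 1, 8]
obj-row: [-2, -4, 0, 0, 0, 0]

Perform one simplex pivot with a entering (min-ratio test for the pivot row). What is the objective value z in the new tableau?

Ratio test on column a — row 1: 25/5 = 5; row 2: 14/3 = 14/3; row 3: 8/3 = 8/3. Minimum is 8/3 at row 3 (w3 leaves); pivot element 3.
Pivot on row 3; the obj-row RHS becomes 0 − (-2)·(8/3) = 16/3.

16/3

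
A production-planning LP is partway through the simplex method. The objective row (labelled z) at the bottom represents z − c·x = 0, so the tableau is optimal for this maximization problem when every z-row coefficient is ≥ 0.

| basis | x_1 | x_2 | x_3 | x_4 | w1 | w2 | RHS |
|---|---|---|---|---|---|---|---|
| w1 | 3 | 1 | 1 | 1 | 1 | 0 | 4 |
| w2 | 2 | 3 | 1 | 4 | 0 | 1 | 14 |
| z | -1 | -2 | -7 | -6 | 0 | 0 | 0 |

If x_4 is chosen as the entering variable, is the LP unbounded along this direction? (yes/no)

Column x_4 has positive entries in row(s) 1, 2, so the ratio test bounds it — not unbounded.

no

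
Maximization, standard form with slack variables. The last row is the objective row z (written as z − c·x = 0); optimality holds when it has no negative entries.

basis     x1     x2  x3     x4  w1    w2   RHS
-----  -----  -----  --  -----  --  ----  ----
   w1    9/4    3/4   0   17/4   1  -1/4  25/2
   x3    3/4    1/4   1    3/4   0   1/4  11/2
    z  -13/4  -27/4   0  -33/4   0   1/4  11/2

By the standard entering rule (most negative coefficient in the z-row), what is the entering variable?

Negative z-row entries: x1: -13/4, x2: -27/4, x4: -33/4.
The most negative is -33/4 in column x4, so x4 enters.

x4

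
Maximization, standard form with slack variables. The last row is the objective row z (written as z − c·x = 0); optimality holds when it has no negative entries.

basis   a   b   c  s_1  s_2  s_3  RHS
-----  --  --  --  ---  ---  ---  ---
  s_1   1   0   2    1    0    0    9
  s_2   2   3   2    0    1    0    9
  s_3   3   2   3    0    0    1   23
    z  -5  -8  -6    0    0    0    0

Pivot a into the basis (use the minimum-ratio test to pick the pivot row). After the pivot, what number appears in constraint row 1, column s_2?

-1/2

Ratio test on column a — row 1: 9/1 = 9; row 2: 9/2 = 9/2; row 3: 23/3 = 23/3. Minimum is 9/2 at row 2 (s_2 leaves); pivot element 2.
Divide row 2 by 2; eliminate column a from the other rows.
Row 1 update in column s_2: 0 − 1·(1/2) = -1/2.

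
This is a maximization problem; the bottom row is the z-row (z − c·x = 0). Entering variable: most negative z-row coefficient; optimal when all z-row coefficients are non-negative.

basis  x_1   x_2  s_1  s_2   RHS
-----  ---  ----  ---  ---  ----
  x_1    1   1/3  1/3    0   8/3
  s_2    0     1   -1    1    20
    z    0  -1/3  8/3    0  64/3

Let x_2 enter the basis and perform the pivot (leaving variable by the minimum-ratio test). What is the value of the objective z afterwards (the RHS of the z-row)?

24

Ratio test on column x_2 — row 1: (8/3)/(1/3) = 8; row 2: 20/1 = 20. Minimum is 8 at row 1 (x_1 leaves); pivot element 1/3.
Pivot on row 1; the z-row RHS becomes 64/3 − (-1/3)·8 = 24.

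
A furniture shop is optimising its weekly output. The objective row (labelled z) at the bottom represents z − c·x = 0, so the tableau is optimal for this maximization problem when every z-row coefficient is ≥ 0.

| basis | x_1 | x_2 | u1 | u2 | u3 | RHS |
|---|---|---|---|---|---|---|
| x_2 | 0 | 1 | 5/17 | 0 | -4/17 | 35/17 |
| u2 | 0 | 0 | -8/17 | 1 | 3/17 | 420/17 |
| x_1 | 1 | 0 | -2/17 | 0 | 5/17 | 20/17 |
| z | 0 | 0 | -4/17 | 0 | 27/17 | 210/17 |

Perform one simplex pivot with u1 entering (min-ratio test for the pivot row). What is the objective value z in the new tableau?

14

Ratio test on column u1 — row 1: (35/17)/(5/17) = 7; row 2: entry -8/17 ≤ 0; row 3: entry -2/17 ≤ 0. Minimum is 7 at row 1 (x_2 leaves); pivot element 5/17.
Pivot on row 1; the z-row RHS becomes 210/17 − (-4/17)·7 = 14.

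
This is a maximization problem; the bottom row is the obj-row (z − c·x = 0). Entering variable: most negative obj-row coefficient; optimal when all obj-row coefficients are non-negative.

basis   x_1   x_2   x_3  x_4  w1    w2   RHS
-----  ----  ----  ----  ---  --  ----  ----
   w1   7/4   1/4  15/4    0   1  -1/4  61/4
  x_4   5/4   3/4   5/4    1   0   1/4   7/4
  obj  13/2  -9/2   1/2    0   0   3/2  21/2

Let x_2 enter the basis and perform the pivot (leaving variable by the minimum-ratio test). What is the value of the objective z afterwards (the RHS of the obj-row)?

21

Ratio test on column x_2 — row 1: (61/4)/(1/4) = 61; row 2: (7/4)/(3/4) = 7/3. Minimum is 7/3 at row 2 (x_4 leaves); pivot element 3/4.
Pivot on row 2; the obj-row RHS becomes 21/2 − (-9/2)·(7/3) = 21.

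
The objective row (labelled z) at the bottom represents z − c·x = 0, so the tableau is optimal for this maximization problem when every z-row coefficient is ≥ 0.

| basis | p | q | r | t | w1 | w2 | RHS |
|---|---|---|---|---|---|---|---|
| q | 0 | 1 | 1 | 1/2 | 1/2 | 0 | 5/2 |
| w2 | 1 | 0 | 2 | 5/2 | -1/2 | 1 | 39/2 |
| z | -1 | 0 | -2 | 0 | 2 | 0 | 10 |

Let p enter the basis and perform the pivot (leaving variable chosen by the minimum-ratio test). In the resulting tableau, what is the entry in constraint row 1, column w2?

0

Ratio test on column p — row 1: entry 0 ≤ 0; row 2: (39/2)/1 = 39/2. Minimum is 39/2 at row 2 (w2 leaves); pivot element 1.
Divide row 2 by 1; eliminate column p from the other rows.
Row 1 update in column w2: 0 − 0·1 = 0.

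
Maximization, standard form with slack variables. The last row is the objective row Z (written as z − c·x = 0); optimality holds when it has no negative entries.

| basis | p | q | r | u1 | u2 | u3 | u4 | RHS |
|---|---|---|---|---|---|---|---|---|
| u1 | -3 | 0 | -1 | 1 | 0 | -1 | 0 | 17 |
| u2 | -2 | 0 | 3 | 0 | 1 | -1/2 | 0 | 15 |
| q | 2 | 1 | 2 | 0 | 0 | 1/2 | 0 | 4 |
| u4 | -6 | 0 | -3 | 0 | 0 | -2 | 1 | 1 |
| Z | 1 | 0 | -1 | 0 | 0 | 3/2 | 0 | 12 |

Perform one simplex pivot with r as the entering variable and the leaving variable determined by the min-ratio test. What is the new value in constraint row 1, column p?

Ratio test on column r — row 1: entry -1 ≤ 0; row 2: 15/3 = 5; row 3: 4/2 = 2; row 4: entry -3 ≤ 0. Minimum is 2 at row 3 (q leaves); pivot element 2.
Divide row 3 by 2; eliminate column r from the other rows.
Row 1 update in column p: -3 − (-1)·1 = -2.

-2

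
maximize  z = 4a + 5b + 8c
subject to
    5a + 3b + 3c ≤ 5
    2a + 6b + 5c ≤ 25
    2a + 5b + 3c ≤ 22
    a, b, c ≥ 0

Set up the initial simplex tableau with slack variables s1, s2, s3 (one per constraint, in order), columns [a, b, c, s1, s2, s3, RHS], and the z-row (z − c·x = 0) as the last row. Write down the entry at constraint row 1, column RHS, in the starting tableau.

5

The RHS of constraint 1 is b_1 = 5.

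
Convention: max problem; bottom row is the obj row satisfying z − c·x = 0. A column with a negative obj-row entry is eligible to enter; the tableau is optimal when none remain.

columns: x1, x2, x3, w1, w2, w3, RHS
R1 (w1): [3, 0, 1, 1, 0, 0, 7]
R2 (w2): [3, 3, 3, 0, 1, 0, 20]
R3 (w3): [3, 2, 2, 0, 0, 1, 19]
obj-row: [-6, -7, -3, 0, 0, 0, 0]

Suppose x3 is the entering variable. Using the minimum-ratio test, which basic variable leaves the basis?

Column x3 entries and ratios — w1: 7/1 = 7; w2: 20/3 = 20/3; w3: 19/2 = 19/2.
Smallest ratio is 20/3 in the row of w2, so w2 leaves.

w2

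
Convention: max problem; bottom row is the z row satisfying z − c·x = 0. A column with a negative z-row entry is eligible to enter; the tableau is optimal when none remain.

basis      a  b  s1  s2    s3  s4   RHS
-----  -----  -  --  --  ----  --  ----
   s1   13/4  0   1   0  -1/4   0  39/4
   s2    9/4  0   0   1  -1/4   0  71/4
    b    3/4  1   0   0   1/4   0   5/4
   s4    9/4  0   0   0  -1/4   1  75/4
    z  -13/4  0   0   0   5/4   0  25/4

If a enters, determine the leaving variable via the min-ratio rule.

Column a entries and ratios — s1: (39/4)/(13/4) = 3; s2: (71/4)/(9/4) = 71/9; b: (5/4)/(3/4) = 5/3; s4: (75/4)/(9/4) = 25/3.
Smallest ratio is 5/3 in the row of b, so b leaves.

b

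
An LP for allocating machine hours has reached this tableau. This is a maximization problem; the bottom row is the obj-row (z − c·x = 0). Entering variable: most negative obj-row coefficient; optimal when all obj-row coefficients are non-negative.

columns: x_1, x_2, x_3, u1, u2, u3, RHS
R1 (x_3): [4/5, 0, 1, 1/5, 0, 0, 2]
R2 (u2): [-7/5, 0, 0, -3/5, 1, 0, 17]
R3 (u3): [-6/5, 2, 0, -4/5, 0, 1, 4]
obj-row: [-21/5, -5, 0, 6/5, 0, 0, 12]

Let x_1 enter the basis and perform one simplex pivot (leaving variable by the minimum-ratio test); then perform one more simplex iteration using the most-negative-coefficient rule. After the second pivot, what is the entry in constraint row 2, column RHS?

Ratio test on column x_1 — row 1: 2/(4/5) = 5/2; row 2: entry -7/5 ≤ 0; row 3: entry -6/5 ≤ 0. Minimum is 5/2 at row 1 (x_3 leaves); pivot element 4/5.
Divide row 1 by 4/5; eliminate column x_1 from the other rows.
Second iteration: most negative obj-row entry is -5 in column x_2, so x_2 enters.
Ratio test on column x_2 — row 1: entry 0 ≤ 0; row 2: entry 0 ≤ 0; row 3: 7/2 = 7/2. Minimum is 7/2 at row 3 (u3 leaves); pivot element 2.
Divide row 3 by 2; eliminate column x_2 from the other rows.
After both pivots, the entry at constraint row 2, column RHS is 41/2.

41/2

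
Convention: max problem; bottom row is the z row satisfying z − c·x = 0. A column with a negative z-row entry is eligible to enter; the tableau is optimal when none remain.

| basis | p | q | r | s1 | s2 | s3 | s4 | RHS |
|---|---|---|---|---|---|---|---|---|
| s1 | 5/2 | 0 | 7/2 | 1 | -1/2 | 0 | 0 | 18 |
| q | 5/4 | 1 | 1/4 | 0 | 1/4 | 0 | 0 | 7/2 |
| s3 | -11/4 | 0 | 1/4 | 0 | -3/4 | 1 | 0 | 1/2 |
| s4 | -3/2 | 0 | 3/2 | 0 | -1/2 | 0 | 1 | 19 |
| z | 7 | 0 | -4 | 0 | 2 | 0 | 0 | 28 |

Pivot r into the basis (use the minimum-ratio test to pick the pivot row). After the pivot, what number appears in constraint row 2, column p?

Ratio test on column r — row 1: 18/(7/2) = 36/7; row 2: (7/2)/(1/4) = 14; row 3: (1/2)/(1/4) = 2; row 4: 19/(3/2) = 38/3. Minimum is 2 at row 3 (s3 leaves); pivot element 1/4.
Divide row 3 by 1/4; eliminate column r from the other rows.
Row 2 update in column p: 5/4 − (1/4)·(-11) = 4.

4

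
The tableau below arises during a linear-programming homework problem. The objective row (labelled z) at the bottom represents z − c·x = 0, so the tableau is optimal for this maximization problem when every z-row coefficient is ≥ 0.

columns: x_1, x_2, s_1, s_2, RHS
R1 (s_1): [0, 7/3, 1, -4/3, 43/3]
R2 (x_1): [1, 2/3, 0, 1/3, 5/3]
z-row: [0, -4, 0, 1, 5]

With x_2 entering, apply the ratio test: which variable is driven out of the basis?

x_1

Column x_2 entries and ratios — s_1: (43/3)/(7/3) = 43/7; x_1: (5/3)/(2/3) = 5/2.
Smallest ratio is 5/2 in the row of x_1, so x_1 leaves.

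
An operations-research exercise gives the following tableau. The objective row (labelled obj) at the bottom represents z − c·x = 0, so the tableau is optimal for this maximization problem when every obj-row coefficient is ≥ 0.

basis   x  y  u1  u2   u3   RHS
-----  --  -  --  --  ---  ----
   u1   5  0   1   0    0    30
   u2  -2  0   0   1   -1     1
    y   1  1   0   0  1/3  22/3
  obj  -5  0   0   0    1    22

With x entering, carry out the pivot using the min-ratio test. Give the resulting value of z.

Ratio test on column x — row 1: 30/5 = 6; row 2: entry -2 ≤ 0; row 3: (22/3)/1 = 22/3. Minimum is 6 at row 1 (u1 leaves); pivot element 5.
Pivot on row 1; the obj-row RHS becomes 22 − (-5)·6 = 52.

52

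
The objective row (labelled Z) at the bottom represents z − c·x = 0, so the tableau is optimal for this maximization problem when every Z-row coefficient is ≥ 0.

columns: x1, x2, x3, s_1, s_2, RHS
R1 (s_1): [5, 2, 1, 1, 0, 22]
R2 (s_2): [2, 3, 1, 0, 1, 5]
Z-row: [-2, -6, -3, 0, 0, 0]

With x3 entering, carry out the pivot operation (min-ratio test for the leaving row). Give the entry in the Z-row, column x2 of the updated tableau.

3

Ratio test on column x3 — row 1: 22/1 = 22; row 2: 5/1 = 5. Minimum is 5 at row 2 (s_2 leaves); pivot element 1.
Divide row 2 by 1; eliminate column x3 from the other rows.
Z-row update in column x2: -6 − (-3)·3 = 3.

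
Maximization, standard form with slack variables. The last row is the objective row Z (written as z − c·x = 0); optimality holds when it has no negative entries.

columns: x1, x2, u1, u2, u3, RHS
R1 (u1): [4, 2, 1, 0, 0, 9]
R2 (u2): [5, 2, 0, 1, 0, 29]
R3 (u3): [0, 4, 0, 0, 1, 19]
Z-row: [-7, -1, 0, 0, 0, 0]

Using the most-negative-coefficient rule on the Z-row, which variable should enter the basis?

x1

Negative Z-row entries: x1: -7, x2: -1.
The most negative is -7 in column x1, so x1 enters.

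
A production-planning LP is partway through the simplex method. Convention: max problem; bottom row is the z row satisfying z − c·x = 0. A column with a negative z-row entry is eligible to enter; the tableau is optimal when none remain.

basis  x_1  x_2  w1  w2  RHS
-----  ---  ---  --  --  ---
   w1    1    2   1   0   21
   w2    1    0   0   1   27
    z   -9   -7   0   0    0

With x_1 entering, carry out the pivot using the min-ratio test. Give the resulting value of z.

Ratio test on column x_1 — row 1: 21/1 = 21; row 2: 27/1 = 27. Minimum is 21 at row 1 (w1 leaves); pivot element 1.
Pivot on row 1; the z-row RHS becomes 0 − (-9)·21 = 189.

189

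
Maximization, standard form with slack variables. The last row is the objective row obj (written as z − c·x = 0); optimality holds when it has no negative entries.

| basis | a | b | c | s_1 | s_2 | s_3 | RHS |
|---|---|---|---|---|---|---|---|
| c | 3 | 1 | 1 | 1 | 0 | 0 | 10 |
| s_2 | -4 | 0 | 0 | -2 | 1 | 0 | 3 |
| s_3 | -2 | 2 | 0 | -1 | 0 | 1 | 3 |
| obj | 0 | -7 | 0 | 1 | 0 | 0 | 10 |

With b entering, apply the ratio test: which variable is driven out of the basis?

Column b entries and ratios — c: 10/1 = 10; s_2: 0 ≤ 0, skip; s_3: 3/2 = 3/2.
Smallest ratio is 3/2 in the row of s_3, so s_3 leaves.

s_3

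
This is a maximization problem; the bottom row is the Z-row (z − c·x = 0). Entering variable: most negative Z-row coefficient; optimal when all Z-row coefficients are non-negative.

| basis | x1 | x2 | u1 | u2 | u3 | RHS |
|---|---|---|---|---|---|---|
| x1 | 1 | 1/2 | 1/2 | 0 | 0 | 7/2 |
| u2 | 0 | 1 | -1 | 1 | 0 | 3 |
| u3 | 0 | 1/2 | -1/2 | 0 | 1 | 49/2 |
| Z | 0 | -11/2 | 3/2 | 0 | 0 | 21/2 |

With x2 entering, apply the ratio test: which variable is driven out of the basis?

Column x2 entries and ratios — x1: (7/2)/(1/2) = 7; u2: 3/1 = 3; u3: (49/2)/(1/2) = 49.
Smallest ratio is 3 in the row of u2, so u2 leaves.

u2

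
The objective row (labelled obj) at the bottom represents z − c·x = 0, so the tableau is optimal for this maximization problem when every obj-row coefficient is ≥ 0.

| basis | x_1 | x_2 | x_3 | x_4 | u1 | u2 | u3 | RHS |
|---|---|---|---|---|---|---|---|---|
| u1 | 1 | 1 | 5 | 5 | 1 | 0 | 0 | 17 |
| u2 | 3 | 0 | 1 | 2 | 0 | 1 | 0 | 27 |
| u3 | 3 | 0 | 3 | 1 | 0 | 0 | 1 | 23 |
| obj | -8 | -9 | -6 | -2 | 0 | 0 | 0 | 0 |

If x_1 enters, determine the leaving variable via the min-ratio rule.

Column x_1 entries and ratios — u1: 17/1 = 17; u2: 27/3 = 9; u3: 23/3 = 23/3.
Smallest ratio is 23/3 in the row of u3, so u3 leaves.

u3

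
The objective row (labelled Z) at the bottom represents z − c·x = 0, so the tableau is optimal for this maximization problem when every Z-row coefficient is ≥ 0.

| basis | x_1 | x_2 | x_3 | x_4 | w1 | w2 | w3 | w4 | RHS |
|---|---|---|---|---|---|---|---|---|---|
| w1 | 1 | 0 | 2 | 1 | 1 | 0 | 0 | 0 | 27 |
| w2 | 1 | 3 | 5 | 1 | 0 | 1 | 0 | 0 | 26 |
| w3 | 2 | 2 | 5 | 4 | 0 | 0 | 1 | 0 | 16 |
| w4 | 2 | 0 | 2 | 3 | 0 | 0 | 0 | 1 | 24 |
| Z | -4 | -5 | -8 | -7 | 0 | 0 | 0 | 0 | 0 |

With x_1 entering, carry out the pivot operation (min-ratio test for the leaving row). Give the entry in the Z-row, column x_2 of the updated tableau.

-1

Ratio test on column x_1 — row 1: 27/1 = 27; row 2: 26/1 = 26; row 3: 16/2 = 8; row 4: 24/2 = 12. Minimum is 8 at row 3 (w3 leaves); pivot element 2.
Divide row 3 by 2; eliminate column x_1 from the other rows.
Z-row update in column x_2: -5 − (-4)·1 = -1.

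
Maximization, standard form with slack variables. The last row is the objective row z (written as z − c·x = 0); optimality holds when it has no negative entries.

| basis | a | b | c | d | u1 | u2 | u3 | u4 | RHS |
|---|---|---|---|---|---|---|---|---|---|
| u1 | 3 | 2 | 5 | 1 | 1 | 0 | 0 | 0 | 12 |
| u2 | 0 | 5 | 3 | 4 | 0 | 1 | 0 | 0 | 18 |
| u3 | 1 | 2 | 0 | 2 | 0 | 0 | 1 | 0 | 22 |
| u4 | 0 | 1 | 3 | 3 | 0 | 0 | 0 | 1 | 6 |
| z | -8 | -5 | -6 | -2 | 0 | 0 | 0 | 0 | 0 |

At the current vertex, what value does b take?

b is not in the basis, so in the current basic feasible solution b = 0.

0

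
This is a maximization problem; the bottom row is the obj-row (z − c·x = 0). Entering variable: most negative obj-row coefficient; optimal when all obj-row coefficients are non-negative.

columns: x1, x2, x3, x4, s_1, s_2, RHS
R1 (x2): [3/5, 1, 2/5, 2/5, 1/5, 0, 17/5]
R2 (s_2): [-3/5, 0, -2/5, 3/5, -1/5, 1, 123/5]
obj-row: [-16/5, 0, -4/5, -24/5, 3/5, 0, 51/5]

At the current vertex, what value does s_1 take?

0

s_1 is not in the basis, so in the current basic feasible solution s_1 = 0.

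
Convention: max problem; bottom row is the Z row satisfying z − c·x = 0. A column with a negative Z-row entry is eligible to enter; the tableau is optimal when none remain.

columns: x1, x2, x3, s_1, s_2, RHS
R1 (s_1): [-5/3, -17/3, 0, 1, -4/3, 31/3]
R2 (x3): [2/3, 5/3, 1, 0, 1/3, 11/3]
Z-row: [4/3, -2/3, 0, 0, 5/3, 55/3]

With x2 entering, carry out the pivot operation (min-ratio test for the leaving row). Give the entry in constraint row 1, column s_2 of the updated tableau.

Ratio test on column x2 — row 1: entry -17/3 ≤ 0; row 2: (11/3)/(5/3) = 11/5. Minimum is 11/5 at row 2 (x3 leaves); pivot element 5/3.
Divide row 2 by 5/3; eliminate column x2 from the other rows.
Row 1 update in column s_2: -4/3 − (-17/3)·(1/5) = -1/5.

-1/5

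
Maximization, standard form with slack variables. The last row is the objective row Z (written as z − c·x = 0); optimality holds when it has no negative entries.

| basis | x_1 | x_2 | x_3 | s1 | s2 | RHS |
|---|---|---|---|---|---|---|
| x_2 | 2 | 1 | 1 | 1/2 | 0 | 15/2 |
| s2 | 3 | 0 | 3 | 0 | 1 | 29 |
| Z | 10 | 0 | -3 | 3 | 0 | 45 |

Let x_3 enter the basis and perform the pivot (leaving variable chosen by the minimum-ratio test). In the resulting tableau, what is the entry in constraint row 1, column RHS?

15/2

Ratio test on column x_3 — row 1: (15/2)/1 = 15/2; row 2: 29/3 = 29/3. Minimum is 15/2 at row 1 (x_2 leaves); pivot element 1.
Divide row 1 by 1; eliminate column x_3 from the other rows.
In the new row 1, the RHS entry is the old entry divided by the pivot: (15/2)/1 = 15/2.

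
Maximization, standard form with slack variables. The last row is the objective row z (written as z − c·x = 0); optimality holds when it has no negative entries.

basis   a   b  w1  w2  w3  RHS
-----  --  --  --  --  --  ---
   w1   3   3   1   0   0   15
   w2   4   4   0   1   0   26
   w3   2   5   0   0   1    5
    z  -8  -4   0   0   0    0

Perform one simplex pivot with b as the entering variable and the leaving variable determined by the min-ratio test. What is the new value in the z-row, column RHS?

Ratio test on column b — row 1: 15/3 = 5; row 2: 26/4 = 13/2; row 3: 5/5 = 1. Minimum is 1 at row 3 (w3 leaves); pivot element 5.
Divide row 3 by 5; eliminate column b from the other rows.
z-row update in column RHS: 0 − (-4)·1 = 4.

4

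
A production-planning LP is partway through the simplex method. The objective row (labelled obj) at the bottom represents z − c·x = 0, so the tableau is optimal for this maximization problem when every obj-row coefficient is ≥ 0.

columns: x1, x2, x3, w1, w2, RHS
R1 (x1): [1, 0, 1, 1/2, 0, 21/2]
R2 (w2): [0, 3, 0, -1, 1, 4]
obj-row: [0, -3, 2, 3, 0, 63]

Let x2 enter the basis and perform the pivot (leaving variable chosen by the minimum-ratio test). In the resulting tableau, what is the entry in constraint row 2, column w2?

1/3

Ratio test on column x2 — row 1: entry 0 ≤ 0; row 2: 4/3 = 4/3. Minimum is 4/3 at row 2 (w2 leaves); pivot element 3.
Divide row 2 by 3; eliminate column x2 from the other rows.
In the new row 2, the w2 entry is the old entry divided by the pivot: 1/3 = 1/3.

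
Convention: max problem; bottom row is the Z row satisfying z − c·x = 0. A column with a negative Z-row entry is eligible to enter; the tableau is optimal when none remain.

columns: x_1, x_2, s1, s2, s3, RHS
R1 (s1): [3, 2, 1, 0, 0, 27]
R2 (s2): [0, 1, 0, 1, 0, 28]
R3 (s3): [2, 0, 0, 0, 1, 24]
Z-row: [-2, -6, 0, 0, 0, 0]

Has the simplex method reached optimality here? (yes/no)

The Z-row has a negative entry -6 in column x_2, so it is not optimal.

no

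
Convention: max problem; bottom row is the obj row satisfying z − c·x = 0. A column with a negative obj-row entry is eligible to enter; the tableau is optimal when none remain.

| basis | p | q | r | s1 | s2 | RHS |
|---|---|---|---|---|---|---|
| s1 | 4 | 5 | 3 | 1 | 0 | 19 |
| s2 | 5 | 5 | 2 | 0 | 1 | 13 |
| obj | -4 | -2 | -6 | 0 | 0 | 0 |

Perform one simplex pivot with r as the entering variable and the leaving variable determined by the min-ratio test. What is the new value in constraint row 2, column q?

Ratio test on column r — row 1: 19/3 = 19/3; row 2: 13/2 = 13/2. Minimum is 19/3 at row 1 (s1 leaves); pivot element 3.
Divide row 1 by 3; eliminate column r from the other rows.
Row 2 update in column q: 5 − 2·(5/3) = 5/3.

5/3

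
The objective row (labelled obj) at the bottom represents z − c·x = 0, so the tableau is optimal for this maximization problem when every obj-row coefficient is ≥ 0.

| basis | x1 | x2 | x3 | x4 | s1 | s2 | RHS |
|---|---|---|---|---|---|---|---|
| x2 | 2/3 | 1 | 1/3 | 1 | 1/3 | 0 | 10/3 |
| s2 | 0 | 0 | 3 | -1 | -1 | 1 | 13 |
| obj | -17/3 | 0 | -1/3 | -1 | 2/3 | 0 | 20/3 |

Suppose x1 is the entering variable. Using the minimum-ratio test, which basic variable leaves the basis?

Column x1 entries and ratios — x2: (10/3)/(2/3) = 5; s2: 0 ≤ 0, skip.
Smallest ratio is 5 in the row of x2, so x2 leaves.

x2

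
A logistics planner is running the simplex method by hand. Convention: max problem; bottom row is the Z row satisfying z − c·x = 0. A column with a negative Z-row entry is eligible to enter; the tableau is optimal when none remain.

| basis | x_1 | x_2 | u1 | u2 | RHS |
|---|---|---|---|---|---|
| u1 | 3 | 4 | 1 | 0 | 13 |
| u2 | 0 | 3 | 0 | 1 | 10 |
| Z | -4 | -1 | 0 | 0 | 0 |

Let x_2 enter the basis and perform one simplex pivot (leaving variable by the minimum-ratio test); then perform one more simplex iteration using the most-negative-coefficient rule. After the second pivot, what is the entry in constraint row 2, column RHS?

Ratio test on column x_2 — row 1: 13/4 = 13/4; row 2: 10/3 = 10/3. Minimum is 13/4 at row 1 (u1 leaves); pivot element 4.
Divide row 1 by 4; eliminate column x_2 from the other rows.
Second iteration: most negative Z-row entry is -13/4 in column x_1, so x_1 enters.
Ratio test on column x_1 — row 1: (13/4)/(3/4) = 13/3; row 2: entry -9/4 ≤ 0. Minimum is 13/3 at row 1 (x_2 leaves); pivot element 3/4.
Divide row 1 by 3/4; eliminate column x_1 from the other rows.
After both pivots, the entry at constraint row 2, column RHS is 10.

10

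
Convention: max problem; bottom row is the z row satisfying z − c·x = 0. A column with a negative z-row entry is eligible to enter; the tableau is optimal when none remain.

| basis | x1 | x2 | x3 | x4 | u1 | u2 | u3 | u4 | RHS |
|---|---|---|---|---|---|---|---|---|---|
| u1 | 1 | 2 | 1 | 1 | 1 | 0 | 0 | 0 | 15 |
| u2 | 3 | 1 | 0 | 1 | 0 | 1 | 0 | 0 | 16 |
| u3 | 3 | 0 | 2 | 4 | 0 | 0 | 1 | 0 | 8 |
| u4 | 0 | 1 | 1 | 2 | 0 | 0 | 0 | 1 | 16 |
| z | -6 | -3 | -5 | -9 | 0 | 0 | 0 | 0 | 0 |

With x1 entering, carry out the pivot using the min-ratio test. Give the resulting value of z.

16

Ratio test on column x1 — row 1: 15/1 = 15; row 2: 16/3 = 16/3; row 3: 8/3 = 8/3; row 4: entry 0 ≤ 0. Minimum is 8/3 at row 3 (u3 leaves); pivot element 3.
Pivot on row 3; the z-row RHS becomes 0 − (-6)·(8/3) = 16.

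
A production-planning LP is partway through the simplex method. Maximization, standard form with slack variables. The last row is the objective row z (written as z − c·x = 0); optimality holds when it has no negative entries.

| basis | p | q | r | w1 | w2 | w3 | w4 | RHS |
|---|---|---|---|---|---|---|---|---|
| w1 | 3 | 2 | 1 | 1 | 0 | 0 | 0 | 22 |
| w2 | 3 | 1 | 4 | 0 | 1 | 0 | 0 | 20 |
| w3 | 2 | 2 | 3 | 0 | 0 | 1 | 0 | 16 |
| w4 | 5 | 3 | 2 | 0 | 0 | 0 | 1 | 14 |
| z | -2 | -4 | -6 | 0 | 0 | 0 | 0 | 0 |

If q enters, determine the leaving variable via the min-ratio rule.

w4

Column q entries and ratios — w1: 22/2 = 11; w2: 20/1 = 20; w3: 16/2 = 8; w4: 14/3 = 14/3.
Smallest ratio is 14/3 in the row of w4, so w4 leaves.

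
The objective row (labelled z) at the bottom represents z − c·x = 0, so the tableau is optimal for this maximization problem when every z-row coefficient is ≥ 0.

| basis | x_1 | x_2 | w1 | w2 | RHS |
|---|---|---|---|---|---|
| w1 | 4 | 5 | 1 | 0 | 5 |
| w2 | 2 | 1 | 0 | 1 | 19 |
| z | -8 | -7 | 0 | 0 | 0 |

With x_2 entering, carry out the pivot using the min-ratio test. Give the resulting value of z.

Ratio test on column x_2 — row 1: 5/5 = 1; row 2: 19/1 = 19. Minimum is 1 at row 1 (w1 leaves); pivot element 5.
Pivot on row 1; the z-row RHS becomes 0 − (-7)·1 = 7.

7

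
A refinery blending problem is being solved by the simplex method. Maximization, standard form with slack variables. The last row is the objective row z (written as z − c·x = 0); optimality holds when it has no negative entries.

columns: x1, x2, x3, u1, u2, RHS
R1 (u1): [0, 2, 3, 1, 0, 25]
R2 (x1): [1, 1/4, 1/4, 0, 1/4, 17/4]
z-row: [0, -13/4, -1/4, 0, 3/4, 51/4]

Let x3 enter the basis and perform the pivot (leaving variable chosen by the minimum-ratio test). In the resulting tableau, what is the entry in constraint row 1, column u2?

0

Ratio test on column x3 — row 1: 25/3 = 25/3; row 2: (17/4)/(1/4) = 17. Minimum is 25/3 at row 1 (u1 leaves); pivot element 3.
Divide row 1 by 3; eliminate column x3 from the other rows.
In the new row 1, the u2 entry is the old entry divided by the pivot: 0/3 = 0.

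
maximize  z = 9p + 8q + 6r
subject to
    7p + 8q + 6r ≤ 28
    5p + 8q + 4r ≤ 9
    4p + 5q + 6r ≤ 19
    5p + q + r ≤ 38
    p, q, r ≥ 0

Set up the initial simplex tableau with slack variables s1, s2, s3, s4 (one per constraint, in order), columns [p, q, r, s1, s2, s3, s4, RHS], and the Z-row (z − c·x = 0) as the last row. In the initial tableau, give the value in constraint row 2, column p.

5

Constraint 2 has coefficient 5 on p.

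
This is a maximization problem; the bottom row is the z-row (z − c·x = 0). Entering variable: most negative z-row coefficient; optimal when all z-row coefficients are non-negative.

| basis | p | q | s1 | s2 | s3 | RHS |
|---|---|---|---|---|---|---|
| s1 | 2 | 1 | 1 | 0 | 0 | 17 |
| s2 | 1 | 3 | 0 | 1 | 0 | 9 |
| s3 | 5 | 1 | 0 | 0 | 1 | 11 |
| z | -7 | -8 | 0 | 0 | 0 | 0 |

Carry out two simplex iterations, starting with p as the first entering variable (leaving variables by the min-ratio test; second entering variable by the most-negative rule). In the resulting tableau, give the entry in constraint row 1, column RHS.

Ratio test on column p — row 1: 17/2 = 17/2; row 2: 9/1 = 9; row 3: 11/5 = 11/5. Minimum is 11/5 at row 3 (s3 leaves); pivot element 5.
Divide row 3 by 5; eliminate column p from the other rows.
Second iteration: most negative z-row entry is -33/5 in column q, so q enters.
Ratio test on column q — row 1: (63/5)/(3/5) = 21; row 2: (34/5)/(14/5) = 17/7; row 3: (11/5)/(1/5) = 11. Minimum is 17/7 at row 2 (s2 leaves); pivot element 14/5.
Divide row 2 by 14/5; eliminate column q from the other rows.
After both pivots, the entry at constraint row 1, column RHS is 78/7.

78/7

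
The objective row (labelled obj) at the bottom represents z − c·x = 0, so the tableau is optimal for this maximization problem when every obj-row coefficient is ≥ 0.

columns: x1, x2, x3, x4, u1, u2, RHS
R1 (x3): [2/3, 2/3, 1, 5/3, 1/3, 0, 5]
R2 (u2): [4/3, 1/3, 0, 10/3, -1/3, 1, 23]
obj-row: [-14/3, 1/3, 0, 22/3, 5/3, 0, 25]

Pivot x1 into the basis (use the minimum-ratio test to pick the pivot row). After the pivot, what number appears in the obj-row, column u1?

Ratio test on column x1 — row 1: 5/(2/3) = 15/2; row 2: 23/(4/3) = 69/4. Minimum is 15/2 at row 1 (x3 leaves); pivot element 2/3.
Divide row 1 by 2/3; eliminate column x1 from the other rows.
obj-row update in column u1: 5/3 − (-14/3)·(1/2) = 4.

4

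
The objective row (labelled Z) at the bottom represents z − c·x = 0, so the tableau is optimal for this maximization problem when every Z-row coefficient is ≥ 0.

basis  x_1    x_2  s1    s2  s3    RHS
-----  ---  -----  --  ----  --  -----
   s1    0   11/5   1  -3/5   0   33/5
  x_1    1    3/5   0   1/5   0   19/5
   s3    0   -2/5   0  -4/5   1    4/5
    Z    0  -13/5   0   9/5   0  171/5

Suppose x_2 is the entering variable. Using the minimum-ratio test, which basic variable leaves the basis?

s1

Column x_2 entries and ratios — s1: (33/5)/(11/5) = 3; x_1: (19/5)/(3/5) = 19/3; s3: -2/5 ≤ 0, skip.
Smallest ratio is 3 in the row of s1, so s1 leaves.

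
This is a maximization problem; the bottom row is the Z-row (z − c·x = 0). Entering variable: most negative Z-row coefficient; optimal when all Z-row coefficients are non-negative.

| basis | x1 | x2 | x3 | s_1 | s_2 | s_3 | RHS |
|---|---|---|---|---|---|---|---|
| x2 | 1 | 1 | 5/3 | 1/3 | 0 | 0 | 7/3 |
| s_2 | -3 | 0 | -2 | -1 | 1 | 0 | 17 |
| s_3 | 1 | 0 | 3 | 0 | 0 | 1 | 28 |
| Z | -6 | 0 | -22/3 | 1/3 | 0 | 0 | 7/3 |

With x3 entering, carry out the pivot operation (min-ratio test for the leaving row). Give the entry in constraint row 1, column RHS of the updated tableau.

7/5

Ratio test on column x3 — row 1: (7/3)/(5/3) = 7/5; row 2: entry -2 ≤ 0; row 3: 28/3 = 28/3. Minimum is 7/5 at row 1 (x2 leaves); pivot element 5/3.
Divide row 1 by 5/3; eliminate column x3 from the other rows.
In the new row 1, the RHS entry is the old entry divided by the pivot: (7/3)/(5/3) = 7/5.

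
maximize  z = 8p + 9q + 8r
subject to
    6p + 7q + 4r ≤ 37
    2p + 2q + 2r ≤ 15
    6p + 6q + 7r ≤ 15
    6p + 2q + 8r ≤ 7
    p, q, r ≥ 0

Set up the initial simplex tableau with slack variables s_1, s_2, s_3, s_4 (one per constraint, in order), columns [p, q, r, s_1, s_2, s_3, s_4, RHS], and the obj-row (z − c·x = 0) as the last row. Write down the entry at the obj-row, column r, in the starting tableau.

The obj-row carries the negated objective coefficients: the r entry is -8.

-8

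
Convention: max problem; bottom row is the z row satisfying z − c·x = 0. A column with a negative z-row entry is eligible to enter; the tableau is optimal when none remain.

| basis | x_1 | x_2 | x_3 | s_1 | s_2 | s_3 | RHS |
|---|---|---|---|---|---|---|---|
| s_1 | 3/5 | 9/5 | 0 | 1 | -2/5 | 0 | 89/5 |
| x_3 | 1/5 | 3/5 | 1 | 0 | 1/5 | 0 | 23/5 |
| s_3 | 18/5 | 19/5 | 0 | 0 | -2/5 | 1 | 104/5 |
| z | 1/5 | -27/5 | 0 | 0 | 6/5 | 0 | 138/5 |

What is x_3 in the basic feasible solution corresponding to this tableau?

23/5

x_3 is basic (row 2); its value is the RHS of that row, 23/5.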